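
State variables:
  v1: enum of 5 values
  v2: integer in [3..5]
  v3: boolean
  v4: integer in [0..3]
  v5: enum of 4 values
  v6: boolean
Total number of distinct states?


State space = product of domain sizes of all variables.
Domain sizes:
  v1 (enum of 5 values): 5
  v2 (integer in [3..5]): 3
  v3 (boolean): 2
  v4 (integer in [0..3]): 4
  v5 (enum of 4 values): 4
  v6 (boolean): 2
Product = 5 * 3 * 2 * 4 * 4 * 2 = 960

960


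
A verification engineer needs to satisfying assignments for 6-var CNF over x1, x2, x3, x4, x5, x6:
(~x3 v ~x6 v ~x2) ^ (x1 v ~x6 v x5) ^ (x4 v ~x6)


CNF with 3 clauses over 6 vars (64 assignments).
An assignment satisfies CNF iff every clause has >=1 true literal.
Check each row (bits = x1,x2,x3,x4,x5,x6; clause T/F shown):
  row 0 [000000]: clauses=TTT -> 1
  row 1 [000001]: clauses=TFF -> 0
  row 2 [000010]: clauses=TTT -> 1
  row 3 [000011]: clauses=TTF -> 0
  row 4 [000100]: clauses=TTT -> 1
  (every remaining row is evaluated the same way; all 64 results are listed next)
Full result column, 8 rows per line (x1,x2,x3 fixed per line; x4,x5,x6 runs 000..111 left to right):
  rows 0-7 [x1,x2,x3=000]: 10101011  (ones: 5)
  rows 8-15 [x1,x2,x3=001]: 10101011  (ones: 5)
  rows 16-23 [x1,x2,x3=010]: 10101011  (ones: 5)
  rows 24-31 [x1,x2,x3=011]: 10101010  (ones: 4)
  rows 32-39 [x1,x2,x3=100]: 10101111  (ones: 6)
  rows 40-47 [x1,x2,x3=101]: 10101111  (ones: 6)
  rows 48-55 [x1,x2,x3=110]: 10101111  (ones: 6)
  rows 56-63 [x1,x2,x3=111]: 10101010  (ones: 4)
Satisfying assignments = 5+5+5+4+6+6+6+4 = 41

41


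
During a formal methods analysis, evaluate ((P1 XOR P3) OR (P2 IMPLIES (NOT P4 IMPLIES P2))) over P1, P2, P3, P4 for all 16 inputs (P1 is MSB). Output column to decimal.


Formula: ((P1 XOR P3) OR (P2 IMPLIES (NOT P4 IMPLIES P2))) over P1, P2, P3, P4 (16 rows)
Evaluate each row (bits = P1,P2,P3,P4, MSB first):
  row 0 [0000]: ((0 XOR 0) OR (0 IMPLIES (NOT 0 IMPLIES 0))) -> 1
  row 1 [0001]: ((0 XOR 0) OR (0 IMPLIES (NOT 1 IMPLIES 0))) -> 1
  row 2 [0010]: ((0 XOR 1) OR (0 IMPLIES (NOT 0 IMPLIES 0))) -> 1
  row 3 [0011]: ((0 XOR 1) OR (0 IMPLIES (NOT 1 IMPLIES 0))) -> 1
  row 4 [0100]: ((0 XOR 0) OR (1 IMPLIES (NOT 0 IMPLIES 1))) -> 1
  row 5 [0101]: ((0 XOR 0) OR (1 IMPLIES (NOT 1 IMPLIES 1))) -> 1
  row 6 [0110]: ((0 XOR 1) OR (1 IMPLIES (NOT 0 IMPLIES 1))) -> 1
  row 7 [0111]: ((0 XOR 1) OR (1 IMPLIES (NOT 1 IMPLIES 1))) -> 1
  row 8 [1000]: ((1 XOR 0) OR (0 IMPLIES (NOT 0 IMPLIES 0))) -> 1
  row 9 [1001]: ((1 XOR 0) OR (0 IMPLIES (NOT 1 IMPLIES 0))) -> 1
  row 10 [1010]: ((1 XOR 1) OR (0 IMPLIES (NOT 0 IMPLIES 0))) -> 1
  row 11 [1011]: ((1 XOR 1) OR (0 IMPLIES (NOT 1 IMPLIES 0))) -> 1
  row 12 [1100]: ((1 XOR 0) OR (1 IMPLIES (NOT 0 IMPLIES 1))) -> 1
  row 13 [1101]: ((1 XOR 0) OR (1 IMPLIES (NOT 1 IMPLIES 1))) -> 1
  row 14 [1110]: ((1 XOR 1) OR (1 IMPLIES (NOT 0 IMPLIES 1))) -> 1
  row 15 [1111]: ((1 XOR 1) OR (1 IMPLIES (NOT 1 IMPLIES 1))) -> 1
Full result column, 4 rows per line (P1,P2 fixed per line; P3,P4 runs 00..11 left to right):
  rows 0-3 [P1,P2=00]: 1111  = hex F
  rows 4-7 [P1,P2=01]: 1111  = hex F
  rows 8-11 [P1,P2=10]: 1111  = hex F
  rows 12-15 [P1,P2=11]: 1111  = hex F
Output column (row 0 .. row 15) = 1111111111111111
Output column grouped in 4s = 1111 1111 1111 1111 = 0xFFFF
Convert to decimal digit by digit (value = value*16 + digit):
  F -> 15
  15*16 + 15 (F) = 255
  255*16 + 15 (F) = 4095
  4095*16 + 15 (F) = 65535
Decimal = 65535

65535


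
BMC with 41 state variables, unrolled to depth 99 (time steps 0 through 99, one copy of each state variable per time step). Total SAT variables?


BMC unrolls to depth k, creating one copy of each state var for steps 0..k.
Step count = 99 + 1 = 100 (steps 0 through 99)
Vars per step = 41
Total = 41 * 100 = 4100

4100


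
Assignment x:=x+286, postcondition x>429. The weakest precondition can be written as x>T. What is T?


Formula: wp(x:=E, P) = P[E/x] (substitute E for x in postcondition)
Step 1: Postcondition: x>429
Step 2: Substitute x+286 for x: x+286>429
Step 3: Solve for x: x > 429-286 = 143

143


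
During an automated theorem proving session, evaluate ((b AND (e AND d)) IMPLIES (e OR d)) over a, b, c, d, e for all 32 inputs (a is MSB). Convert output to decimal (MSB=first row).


Formula: ((b AND (e AND d)) IMPLIES (e OR d)) over a, b, c, d, e (32 rows)
Evaluate each row (bits = a,b,c,d,e, MSB first):
  row 0 [00000]: ((0 AND (0 AND 0)) IMPLIES (0 OR 0)) -> 1
  row 1 [00001]: ((0 AND (1 AND 0)) IMPLIES (1 OR 0)) -> 1
  row 2 [00010]: ((0 AND (0 AND 1)) IMPLIES (0 OR 1)) -> 1
  row 3 [00011]: ((0 AND (1 AND 1)) IMPLIES (1 OR 1)) -> 1
  row 4 [00100]: ((0 AND (0 AND 0)) IMPLIES (0 OR 0)) -> 1
  row 5 [00101]: ((0 AND (1 AND 0)) IMPLIES (1 OR 0)) -> 1
  row 6 [00110]: ((0 AND (0 AND 1)) IMPLIES (0 OR 1)) -> 1
  row 7 [00111]: ((0 AND (1 AND 1)) IMPLIES (1 OR 1)) -> 1
  row 8 [01000]: ((1 AND (0 AND 0)) IMPLIES (0 OR 0)) -> 1
  row 9 [01001]: ((1 AND (1 AND 0)) IMPLIES (1 OR 0)) -> 1
  row 10 [01010]: ((1 AND (0 AND 1)) IMPLIES (0 OR 1)) -> 1
  row 11 [01011]: ((1 AND (1 AND 1)) IMPLIES (1 OR 1)) -> 1
  row 12 [01100]: ((1 AND (0 AND 0)) IMPLIES (0 OR 0)) -> 1
  row 13 [01101]: ((1 AND (1 AND 0)) IMPLIES (1 OR 0)) -> 1
  row 14 [01110]: ((1 AND (0 AND 1)) IMPLIES (0 OR 1)) -> 1
  row 15 [01111]: ((1 AND (1 AND 1)) IMPLIES (1 OR 1)) -> 1
  row 16 [10000]: ((0 AND (0 AND 0)) IMPLIES (0 OR 0)) -> 1
  row 17 [10001]: ((0 AND (1 AND 0)) IMPLIES (1 OR 0)) -> 1
  row 18 [10010]: ((0 AND (0 AND 1)) IMPLIES (0 OR 1)) -> 1
  row 19 [10011]: ((0 AND (1 AND 1)) IMPLIES (1 OR 1)) -> 1
  row 20 [10100]: ((0 AND (0 AND 0)) IMPLIES (0 OR 0)) -> 1
  row 21 [10101]: ((0 AND (1 AND 0)) IMPLIES (1 OR 0)) -> 1
  row 22 [10110]: ((0 AND (0 AND 1)) IMPLIES (0 OR 1)) -> 1
  row 23 [10111]: ((0 AND (1 AND 1)) IMPLIES (1 OR 1)) -> 1
  row 24 [11000]: ((1 AND (0 AND 0)) IMPLIES (0 OR 0)) -> 1
  row 25 [11001]: ((1 AND (1 AND 0)) IMPLIES (1 OR 0)) -> 1
  row 26 [11010]: ((1 AND (0 AND 1)) IMPLIES (0 OR 1)) -> 1
  row 27 [11011]: ((1 AND (1 AND 1)) IMPLIES (1 OR 1)) -> 1
  row 28 [11100]: ((1 AND (0 AND 0)) IMPLIES (0 OR 0)) -> 1
  row 29 [11101]: ((1 AND (1 AND 0)) IMPLIES (1 OR 0)) -> 1
  row 30 [11110]: ((1 AND (0 AND 1)) IMPLIES (0 OR 1)) -> 1
  row 31 [11111]: ((1 AND (1 AND 1)) IMPLIES (1 OR 1)) -> 1
Full result column, 4 rows per line (a,b,c fixed per line; d,e runs 00..11 left to right):
  rows 0-3 [a,b,c=000]: 1111  = hex F
  rows 4-7 [a,b,c=001]: 1111  = hex F
  rows 8-11 [a,b,c=010]: 1111  = hex F
  rows 12-15 [a,b,c=011]: 1111  = hex F
  rows 16-19 [a,b,c=100]: 1111  = hex F
  rows 20-23 [a,b,c=101]: 1111  = hex F
  rows 24-27 [a,b,c=110]: 1111  = hex F
  rows 28-31 [a,b,c=111]: 1111  = hex F
Output column (row 0 .. row 31) = 11111111111111111111111111111111
Output column grouped in 4s = 1111 1111 1111 1111 1111 1111 1111 1111 = 0xFFFFFFFF
Convert to decimal digit by digit (value = value*16 + digit):
  F -> 15
  15*16 + 15 (F) = 255
  255*16 + 15 (F) = 4095
  4095*16 + 15 (F) = 65535
  65535*16 + 15 (F) = 1048575
  1048575*16 + 15 (F) = 16777215
  16777215*16 + 15 (F) = 268435455
  268435455*16 + 15 (F) = 4294967295
Decimal = 4294967295

4294967295


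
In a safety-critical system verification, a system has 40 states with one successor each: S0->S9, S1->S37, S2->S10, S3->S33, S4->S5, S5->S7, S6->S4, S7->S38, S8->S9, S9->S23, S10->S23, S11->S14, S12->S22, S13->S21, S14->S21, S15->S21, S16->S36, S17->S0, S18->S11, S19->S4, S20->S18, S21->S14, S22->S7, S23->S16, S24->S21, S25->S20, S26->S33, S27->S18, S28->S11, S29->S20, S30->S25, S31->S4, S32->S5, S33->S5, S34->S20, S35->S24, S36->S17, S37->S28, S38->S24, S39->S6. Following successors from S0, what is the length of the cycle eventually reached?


Trace from S0 until a state repeats:
  S0 -> S9 -> S23 -> S16 -> S36 -> S17 -> S0
S0 first seen at step 0, revisited at step 6.
Cycle length = 6 - 0 = 6

6


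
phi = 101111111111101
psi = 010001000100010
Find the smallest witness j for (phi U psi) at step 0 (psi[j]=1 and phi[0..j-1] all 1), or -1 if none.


(phi U psi) at 0: need smallest j with psi[j]=1 and phi[i]=1 for all i in [0,j).
Scan from step 0:
  step 0: phi=1, psi=0 -> continue
  step 1: psi=1 and phi held for [0,1) -> witness found
Witness step = 1

1


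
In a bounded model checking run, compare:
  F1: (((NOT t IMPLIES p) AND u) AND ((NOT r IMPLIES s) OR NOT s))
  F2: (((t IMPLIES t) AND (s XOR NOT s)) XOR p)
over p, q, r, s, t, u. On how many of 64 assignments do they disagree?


F1 = (((NOT t IMPLIES p) AND u) AND ((NOT r IMPLIES s) OR NOT s))
F2 = (((t IMPLIES t) AND (s XOR NOT s)) XOR p)
Evaluate both on each of 64 rows (bits = p,q,r,s,t,u):
  row 0 [000000]: F1=0 F2=1 (differ) -> 1
  row 1 [000001]: F1=0 F2=1 (differ) -> 1
  row 2 [000010]: F1=0 F2=1 (differ) -> 1
  row 3 [000011]: F1=1 F2=1 -> 0
  row 4 [000100]: F1=0 F2=1 (differ) -> 1
  (every remaining row is evaluated the same way; all 64 results are listed next)
Full result column, 8 rows per line (p,q,r fixed per line; s,t,u runs 000..111 left to right):
  rows 0-7 [p,q,r=000]: 11101110  (ones: 6)
  rows 8-15 [p,q,r=001]: 11101110  (ones: 6)
  rows 16-23 [p,q,r=010]: 11101110  (ones: 6)
  rows 24-31 [p,q,r=011]: 11101110  (ones: 6)
  rows 32-39 [p,q,r=100]: 01010101  (ones: 4)
  rows 40-47 [p,q,r=101]: 01010101  (ones: 4)
  rows 48-55 [p,q,r=110]: 01010101  (ones: 4)
  rows 56-63 [p,q,r=111]: 01010101  (ones: 4)
Disagreements = 6+6+6+6+4+4+4+4 = 40

40


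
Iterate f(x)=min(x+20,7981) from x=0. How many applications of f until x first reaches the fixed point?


Step 1: x=0, cap=7981, increment=20
Step 2: x grows by 20 each step until capped at 7981; fixed point is x=7981
Step 3: iterations = ceil(7981/20) = 400

400


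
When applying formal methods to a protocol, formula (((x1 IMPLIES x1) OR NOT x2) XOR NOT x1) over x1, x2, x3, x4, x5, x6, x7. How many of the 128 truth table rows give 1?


Formula: (((x1 IMPLIES x1) OR NOT x2) XOR NOT x1) over 7 vars (128 rows)
Evaluate each row (x1, x2, x3, x4, x5, x6, x7 as bits, MSB first):
  row 0 [0000000]: (((0 IMPLIES 0) OR NOT 0) XOR NOT 0) -> 0
  row 1 [0000001]: (((0 IMPLIES 0) OR NOT 0) XOR NOT 0) -> 0
  row 2 [0000010]: (((0 IMPLIES 0) OR NOT 0) XOR NOT 0) -> 0
  row 3 [0000011]: (((0 IMPLIES 0) OR NOT 0) XOR NOT 0) -> 0
  row 4 [0000100]: (((0 IMPLIES 0) OR NOT 0) XOR NOT 0) -> 0
  (every remaining row is evaluated the same way; all 128 results are listed next)
Full result column, 8 rows per line (x1,x2,x3,x4 fixed per line; x5,x6,x7 runs 000..111 left to right):
  rows 0-7 [x1,x2,x3,x4=0000]: 00000000  (ones: 0)
  rows 8-15 [x1,x2,x3,x4=0001]: 00000000  (ones: 0)
  rows 16-23 [x1,x2,x3,x4=0010]: 00000000  (ones: 0)
  rows 24-31 [x1,x2,x3,x4=0011]: 00000000  (ones: 0)
  rows 32-39 [x1,x2,x3,x4=0100]: 00000000  (ones: 0)
  rows 40-47 [x1,x2,x3,x4=0101]: 00000000  (ones: 0)
  rows 48-55 [x1,x2,x3,x4=0110]: 00000000  (ones: 0)
  rows 56-63 [x1,x2,x3,x4=0111]: 00000000  (ones: 0)
  rows 64-71 [x1,x2,x3,x4=1000]: 11111111  (ones: 8)
  rows 72-79 [x1,x2,x3,x4=1001]: 11111111  (ones: 8)
  rows 80-87 [x1,x2,x3,x4=1010]: 11111111  (ones: 8)
  rows 88-95 [x1,x2,x3,x4=1011]: 11111111  (ones: 8)
  rows 96-103 [x1,x2,x3,x4=1100]: 11111111  (ones: 8)
  rows 104-111 [x1,x2,x3,x4=1101]: 11111111  (ones: 8)
  rows 112-119 [x1,x2,x3,x4=1110]: 11111111  (ones: 8)
  rows 120-127 [x1,x2,x3,x4=1111]: 11111111  (ones: 8)
Count of 1-rows = 0+0+0+0+0+0+0+0+8+8+8+8+8+8+8+8 = 64

64


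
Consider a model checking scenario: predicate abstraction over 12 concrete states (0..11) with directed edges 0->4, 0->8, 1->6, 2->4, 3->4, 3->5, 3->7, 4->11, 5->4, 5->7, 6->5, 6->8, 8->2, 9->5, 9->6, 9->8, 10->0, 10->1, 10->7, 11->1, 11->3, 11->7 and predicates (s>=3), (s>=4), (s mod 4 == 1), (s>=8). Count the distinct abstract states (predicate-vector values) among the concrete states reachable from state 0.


BFS from 0:
Concrete reachable: {0, 1, 2, 3, 4, 5, 6, 7, 8, 11}
Abstract via predicates (s>=3), (s>=4), (s mod 4 == 1), (s>=8):
  (0,0,0,0) <- {0, 2}
  (0,0,1,0) <- {1}
  (1,0,0,0) <- {3}
  (1,1,0,0) <- {4, 6, 7}
  (1,1,0,1) <- {8, 11}
  (1,1,1,0) <- {5}
Distinct abstract states = 6

6


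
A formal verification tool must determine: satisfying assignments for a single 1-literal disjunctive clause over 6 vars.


Step 1: Total=2^6=64
Step 2: Unsat when all 1 false: 2^5=32
Step 3: Sat=64-32=32

32


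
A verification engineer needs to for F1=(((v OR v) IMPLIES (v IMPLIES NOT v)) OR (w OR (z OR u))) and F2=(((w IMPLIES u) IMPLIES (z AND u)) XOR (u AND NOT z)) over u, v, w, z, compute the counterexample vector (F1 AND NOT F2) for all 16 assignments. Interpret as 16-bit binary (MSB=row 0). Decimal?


F1 = (((v OR v) IMPLIES (v IMPLIES NOT v)) OR (w OR (z OR u)))
F2 = (((w IMPLIES u) IMPLIES (z AND u)) XOR (u AND NOT z))
Counterexample to F1=>F2 is where F1=1 and F2=0.
Evaluate each row (bits = u,v,w,z, MSB first):
  row 0 [0000]: F1=1 F2=0 -> F1&~F2 -> 1
  row 1 [0001]: F1=1 F2=0 -> F1&~F2 -> 1
  row 2 [0010]: F1=1 F2=1 -> F1&~F2 -> 0
  row 3 [0011]: F1=1 F2=1 -> F1&~F2 -> 0
  row 4 [0100]: F1=0 F2=0 -> F1&~F2 -> 0
  row 5 [0101]: F1=1 F2=0 -> F1&~F2 -> 1
  row 6 [0110]: F1=1 F2=1 -> F1&~F2 -> 0
  row 7 [0111]: F1=1 F2=1 -> F1&~F2 -> 0
  row 8 [1000]: F1=1 F2=1 -> F1&~F2 -> 0
  row 9 [1001]: F1=1 F2=1 -> F1&~F2 -> 0
  row 10 [1010]: F1=1 F2=1 -> F1&~F2 -> 0
  row 11 [1011]: F1=1 F2=1 -> F1&~F2 -> 0
  row 12 [1100]: F1=1 F2=1 -> F1&~F2 -> 0
  row 13 [1101]: F1=1 F2=1 -> F1&~F2 -> 0
  row 14 [1110]: F1=1 F2=1 -> F1&~F2 -> 0
  row 15 [1111]: F1=1 F2=1 -> F1&~F2 -> 0
Full result column, 4 rows per line (u,v fixed per line; w,z runs 00..11 left to right):
  rows 0-3 [u,v=00]: 1100  = hex C
  rows 4-7 [u,v=01]: 0100  = hex 4
  rows 8-11 [u,v=10]: 0000  = hex 0
  rows 12-15 [u,v=11]: 0000  = hex 0
Counterexample vector (row 0 .. row 15) = 1100010000000000
Output column grouped in 4s = 1100 0100 0000 0000 = 0xC400
Convert to decimal digit by digit (value = value*16 + digit):
  C -> 12
  12*16 + 4 = 196
  196*16 + 0 = 3136
  3136*16 + 0 = 50176
Decimal = 50176

50176


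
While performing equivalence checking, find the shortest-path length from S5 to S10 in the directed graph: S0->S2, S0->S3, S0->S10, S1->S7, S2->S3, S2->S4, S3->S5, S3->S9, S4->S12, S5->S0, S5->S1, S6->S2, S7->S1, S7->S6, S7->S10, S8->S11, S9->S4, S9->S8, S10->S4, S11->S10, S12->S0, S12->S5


BFS layer-by-layer from S5:
  dist 0: {S5}
  dist 1: {S0, S1}
  dist 2: {S2, S3, S7, S10}
  -> S10 reached at distance 2
Shortest path length = 2

2


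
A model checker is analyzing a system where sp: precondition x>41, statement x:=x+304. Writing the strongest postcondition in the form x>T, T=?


Formula: sp(P, x:=E) = exists old_x. (x = E[old_x/x]) AND P[old_x/x] (old_x is the value of x before the assignment; eliminate old_x by solving x = E[old_x/x] for old_x)
Step 1: Precondition P: x>41, i.e. old_x > 41
Step 2: Assignment gives x = old_x + 304, so old_x = x - 304
Step 3: Substitute into P: x - 304 > 41
Step 4: Simplify: x > 41+304 = 345

345


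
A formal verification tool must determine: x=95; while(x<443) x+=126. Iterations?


Step 1: x goes from 95 toward 443 by 126; the body runs while x<443, so iterations = ceil((bound-start)/step)
Step 2: Distance=348
Step 3: ceil(348/126)=3

3


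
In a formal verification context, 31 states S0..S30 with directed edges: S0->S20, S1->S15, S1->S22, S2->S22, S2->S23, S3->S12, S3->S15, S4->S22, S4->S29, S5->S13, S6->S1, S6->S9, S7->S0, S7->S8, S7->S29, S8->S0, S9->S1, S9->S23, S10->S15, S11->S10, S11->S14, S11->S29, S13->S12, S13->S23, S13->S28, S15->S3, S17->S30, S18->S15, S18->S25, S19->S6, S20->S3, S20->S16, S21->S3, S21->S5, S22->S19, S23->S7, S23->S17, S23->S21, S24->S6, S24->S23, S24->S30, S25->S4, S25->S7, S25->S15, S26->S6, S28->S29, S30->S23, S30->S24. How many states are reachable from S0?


BFS from S0:
  layer 0: {S0}
  layer 1: {S20}
  layer 2: {S3, S16}
  layer 3: {S12, S15}
Reachable set: {S0, S3, S12, S15, S16, S20}
Count = 6

6


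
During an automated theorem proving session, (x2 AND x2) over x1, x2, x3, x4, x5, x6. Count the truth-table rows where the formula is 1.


Formula: (x2 AND x2) over 6 vars (64 rows)
Evaluate each row (x1, x2, x3, x4, x5, x6 as bits, MSB first):
  row 0 [000000]: (0 AND 0) -> 0
  row 1 [000001]: (0 AND 0) -> 0
  row 2 [000010]: (0 AND 0) -> 0
  row 3 [000011]: (0 AND 0) -> 0
  row 4 [000100]: (0 AND 0) -> 0
  (every remaining row is evaluated the same way; all 64 results are listed next)
Full result column, 8 rows per line (x1,x2,x3 fixed per line; x4,x5,x6 runs 000..111 left to right):
  rows 0-7 [x1,x2,x3=000]: 00000000  (ones: 0)
  rows 8-15 [x1,x2,x3=001]: 00000000  (ones: 0)
  rows 16-23 [x1,x2,x3=010]: 11111111  (ones: 8)
  rows 24-31 [x1,x2,x3=011]: 11111111  (ones: 8)
  rows 32-39 [x1,x2,x3=100]: 00000000  (ones: 0)
  rows 40-47 [x1,x2,x3=101]: 00000000  (ones: 0)
  rows 48-55 [x1,x2,x3=110]: 11111111  (ones: 8)
  rows 56-63 [x1,x2,x3=111]: 11111111  (ones: 8)
Count of 1-rows = 0+0+8+8+0+0+8+8 = 32

32


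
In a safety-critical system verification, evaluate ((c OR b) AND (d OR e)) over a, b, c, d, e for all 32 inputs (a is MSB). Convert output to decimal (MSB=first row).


Formula: ((c OR b) AND (d OR e)) over a, b, c, d, e (32 rows)
Evaluate each row (bits = a,b,c,d,e, MSB first):
  row 0 [00000]: ((0 OR 0) AND (0 OR 0)) -> 0
  row 1 [00001]: ((0 OR 0) AND (0 OR 1)) -> 0
  row 2 [00010]: ((0 OR 0) AND (1 OR 0)) -> 0
  row 3 [00011]: ((0 OR 0) AND (1 OR 1)) -> 0
  row 4 [00100]: ((1 OR 0) AND (0 OR 0)) -> 0
  row 5 [00101]: ((1 OR 0) AND (0 OR 1)) -> 1
  row 6 [00110]: ((1 OR 0) AND (1 OR 0)) -> 1
  row 7 [00111]: ((1 OR 0) AND (1 OR 1)) -> 1
  row 8 [01000]: ((0 OR 1) AND (0 OR 0)) -> 0
  row 9 [01001]: ((0 OR 1) AND (0 OR 1)) -> 1
  row 10 [01010]: ((0 OR 1) AND (1 OR 0)) -> 1
  row 11 [01011]: ((0 OR 1) AND (1 OR 1)) -> 1
  row 12 [01100]: ((1 OR 1) AND (0 OR 0)) -> 0
  row 13 [01101]: ((1 OR 1) AND (0 OR 1)) -> 1
  row 14 [01110]: ((1 OR 1) AND (1 OR 0)) -> 1
  row 15 [01111]: ((1 OR 1) AND (1 OR 1)) -> 1
  row 16 [10000]: ((0 OR 0) AND (0 OR 0)) -> 0
  row 17 [10001]: ((0 OR 0) AND (0 OR 1)) -> 0
  row 18 [10010]: ((0 OR 0) AND (1 OR 0)) -> 0
  row 19 [10011]: ((0 OR 0) AND (1 OR 1)) -> 0
  row 20 [10100]: ((1 OR 0) AND (0 OR 0)) -> 0
  row 21 [10101]: ((1 OR 0) AND (0 OR 1)) -> 1
  row 22 [10110]: ((1 OR 0) AND (1 OR 0)) -> 1
  row 23 [10111]: ((1 OR 0) AND (1 OR 1)) -> 1
  row 24 [11000]: ((0 OR 1) AND (0 OR 0)) -> 0
  row 25 [11001]: ((0 OR 1) AND (0 OR 1)) -> 1
  row 26 [11010]: ((0 OR 1) AND (1 OR 0)) -> 1
  row 27 [11011]: ((0 OR 1) AND (1 OR 1)) -> 1
  row 28 [11100]: ((1 OR 1) AND (0 OR 0)) -> 0
  row 29 [11101]: ((1 OR 1) AND (0 OR 1)) -> 1
  row 30 [11110]: ((1 OR 1) AND (1 OR 0)) -> 1
  row 31 [11111]: ((1 OR 1) AND (1 OR 1)) -> 1
Full result column, 4 rows per line (a,b,c fixed per line; d,e runs 00..11 left to right):
  rows 0-3 [a,b,c=000]: 0000  = hex 0
  rows 4-7 [a,b,c=001]: 0111  = hex 7
  rows 8-11 [a,b,c=010]: 0111  = hex 7
  rows 12-15 [a,b,c=011]: 0111  = hex 7
  rows 16-19 [a,b,c=100]: 0000  = hex 0
  rows 20-23 [a,b,c=101]: 0111  = hex 7
  rows 24-27 [a,b,c=110]: 0111  = hex 7
  rows 28-31 [a,b,c=111]: 0111  = hex 7
Output column (row 0 .. row 31) = 00000111011101110000011101110111
Output column grouped in 4s = 0000 0111 0111 0111 0000 0111 0111 0111 = 0x07770777
Convert to decimal digit by digit (value = value*16 + digit):
  0 -> 0
  0*16 + 7 = 7
  7*16 + 7 = 119
  119*16 + 7 = 1911
  1911*16 + 0 = 30576
  30576*16 + 7 = 489223
  489223*16 + 7 = 7827575
  7827575*16 + 7 = 125241207
Decimal = 125241207

125241207


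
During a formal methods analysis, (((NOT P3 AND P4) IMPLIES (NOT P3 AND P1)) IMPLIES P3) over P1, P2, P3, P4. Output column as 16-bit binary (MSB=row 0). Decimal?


Formula: (((NOT P3 AND P4) IMPLIES (NOT P3 AND P1)) IMPLIES P3) over P1, P2, P3, P4 (16 rows)
Evaluate each row (bits = P1,P2,P3,P4, MSB first):
  row 0 [0000]: (((NOT 0 AND 0) IMPLIES (NOT 0 AND 0)) IMPLIES 0) -> 0
  row 1 [0001]: (((NOT 0 AND 1) IMPLIES (NOT 0 AND 0)) IMPLIES 0) -> 1
  row 2 [0010]: (((NOT 1 AND 0) IMPLIES (NOT 1 AND 0)) IMPLIES 1) -> 1
  row 3 [0011]: (((NOT 1 AND 1) IMPLIES (NOT 1 AND 0)) IMPLIES 1) -> 1
  row 4 [0100]: (((NOT 0 AND 0) IMPLIES (NOT 0 AND 0)) IMPLIES 0) -> 0
  row 5 [0101]: (((NOT 0 AND 1) IMPLIES (NOT 0 AND 0)) IMPLIES 0) -> 1
  row 6 [0110]: (((NOT 1 AND 0) IMPLIES (NOT 1 AND 0)) IMPLIES 1) -> 1
  row 7 [0111]: (((NOT 1 AND 1) IMPLIES (NOT 1 AND 0)) IMPLIES 1) -> 1
  row 8 [1000]: (((NOT 0 AND 0) IMPLIES (NOT 0 AND 1)) IMPLIES 0) -> 0
  row 9 [1001]: (((NOT 0 AND 1) IMPLIES (NOT 0 AND 1)) IMPLIES 0) -> 0
  row 10 [1010]: (((NOT 1 AND 0) IMPLIES (NOT 1 AND 1)) IMPLIES 1) -> 1
  row 11 [1011]: (((NOT 1 AND 1) IMPLIES (NOT 1 AND 1)) IMPLIES 1) -> 1
  row 12 [1100]: (((NOT 0 AND 0) IMPLIES (NOT 0 AND 1)) IMPLIES 0) -> 0
  row 13 [1101]: (((NOT 0 AND 1) IMPLIES (NOT 0 AND 1)) IMPLIES 0) -> 0
  row 14 [1110]: (((NOT 1 AND 0) IMPLIES (NOT 1 AND 1)) IMPLIES 1) -> 1
  row 15 [1111]: (((NOT 1 AND 1) IMPLIES (NOT 1 AND 1)) IMPLIES 1) -> 1
Full result column, 4 rows per line (P1,P2 fixed per line; P3,P4 runs 00..11 left to right):
  rows 0-3 [P1,P2=00]: 0111  = hex 7
  rows 4-7 [P1,P2=01]: 0111  = hex 7
  rows 8-11 [P1,P2=10]: 0011  = hex 3
  rows 12-15 [P1,P2=11]: 0011  = hex 3
Output column (row 0 .. row 15) = 0111011100110011
Output column grouped in 4s = 0111 0111 0011 0011 = 0x7733
Convert to decimal digit by digit (value = value*16 + digit):
  7 -> 7
  7*16 + 7 = 119
  119*16 + 3 = 1907
  1907*16 + 3 = 30515
Decimal = 30515

30515


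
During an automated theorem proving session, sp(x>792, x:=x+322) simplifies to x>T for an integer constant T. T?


Formula: sp(P, x:=E) = exists old_x. (x = E[old_x/x]) AND P[old_x/x] (old_x is the value of x before the assignment; eliminate old_x by solving x = E[old_x/x] for old_x)
Step 1: Precondition P: x>792, i.e. old_x > 792
Step 2: Assignment gives x = old_x + 322, so old_x = x - 322
Step 3: Substitute into P: x - 322 > 792
Step 4: Simplify: x > 792+322 = 1114

1114


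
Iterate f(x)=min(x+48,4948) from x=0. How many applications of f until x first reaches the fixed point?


Step 1: x=0, cap=4948, increment=48
Step 2: x grows by 48 each step until capped at 4948; fixed point is x=4948
Step 3: iterations = ceil(4948/48) = 104

104


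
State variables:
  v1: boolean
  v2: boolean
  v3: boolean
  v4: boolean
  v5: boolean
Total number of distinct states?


State space = product of domain sizes of all variables.
Domain sizes:
  v1 (boolean): 2
  v2 (boolean): 2
  v3 (boolean): 2
  v4 (boolean): 2
  v5 (boolean): 2
Product = 2 * 2 * 2 * 2 * 2 = 32

32


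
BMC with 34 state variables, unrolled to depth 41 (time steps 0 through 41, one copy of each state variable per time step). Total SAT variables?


BMC unrolls to depth k, creating one copy of each state var for steps 0..k.
Step count = 41 + 1 = 42 (steps 0 through 41)
Vars per step = 34
Total = 34 * 42 = 1428

1428


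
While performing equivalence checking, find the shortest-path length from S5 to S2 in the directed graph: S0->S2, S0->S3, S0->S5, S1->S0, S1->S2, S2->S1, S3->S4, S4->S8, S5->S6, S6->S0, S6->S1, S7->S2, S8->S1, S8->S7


BFS layer-by-layer from S5:
  dist 0: {S5}
  dist 1: {S6}
  dist 2: {S0, S1}
  dist 3: {S2, S3}
  -> S2 reached at distance 3
Shortest path length = 3

3


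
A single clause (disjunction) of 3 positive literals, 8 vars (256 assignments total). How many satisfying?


Step 1: Total=2^8=256
Step 2: Unsat when all 3 false: 2^5=32
Step 3: Sat=256-32=224

224


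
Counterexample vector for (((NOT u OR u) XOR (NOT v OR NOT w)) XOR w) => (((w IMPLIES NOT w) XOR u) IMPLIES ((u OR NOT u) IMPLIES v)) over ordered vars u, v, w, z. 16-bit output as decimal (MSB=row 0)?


F1 = (((NOT u OR u) XOR (NOT v OR NOT w)) XOR w)
F2 = (((w IMPLIES NOT w) XOR u) IMPLIES ((u OR NOT u) IMPLIES v))
Counterexample to F1=>F2 is where F1=1 and F2=0.
Evaluate each row (bits = u,v,w,z, MSB first):
  row 0 [0000]: F1=0 F2=0 -> F1&~F2 -> 0
  row 1 [0001]: F1=0 F2=0 -> F1&~F2 -> 0
  row 2 [0010]: F1=1 F2=1 -> F1&~F2 -> 0
  row 3 [0011]: F1=1 F2=1 -> F1&~F2 -> 0
  row 4 [0100]: F1=0 F2=1 -> F1&~F2 -> 0
  row 5 [0101]: F1=0 F2=1 -> F1&~F2 -> 0
  row 6 [0110]: F1=0 F2=1 -> F1&~F2 -> 0
  row 7 [0111]: F1=0 F2=1 -> F1&~F2 -> 0
  row 8 [1000]: F1=0 F2=1 -> F1&~F2 -> 0
  row 9 [1001]: F1=0 F2=1 -> F1&~F2 -> 0
  row 10 [1010]: F1=1 F2=0 -> F1&~F2 -> 1
  row 11 [1011]: F1=1 F2=0 -> F1&~F2 -> 1
  row 12 [1100]: F1=0 F2=1 -> F1&~F2 -> 0
  row 13 [1101]: F1=0 F2=1 -> F1&~F2 -> 0
  row 14 [1110]: F1=0 F2=1 -> F1&~F2 -> 0
  row 15 [1111]: F1=0 F2=1 -> F1&~F2 -> 0
Full result column, 4 rows per line (u,v fixed per line; w,z runs 00..11 left to right):
  rows 0-3 [u,v=00]: 0000  = hex 0
  rows 4-7 [u,v=01]: 0000  = hex 0
  rows 8-11 [u,v=10]: 0011  = hex 3
  rows 12-15 [u,v=11]: 0000  = hex 0
Counterexample vector (row 0 .. row 15) = 0000000000110000
Output column grouped in 4s = 0000 0000 0011 0000 = 0x0030
Convert to decimal digit by digit (value = value*16 + digit):
  0 -> 0
  0*16 + 0 = 0
  0*16 + 3 = 3
  3*16 + 0 = 48
Decimal = 48

48


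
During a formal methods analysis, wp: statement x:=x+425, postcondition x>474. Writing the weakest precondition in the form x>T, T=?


Formula: wp(x:=E, P) = P[E/x] (substitute E for x in postcondition)
Step 1: Postcondition: x>474
Step 2: Substitute x+425 for x: x+425>474
Step 3: Solve for x: x > 474-425 = 49

49


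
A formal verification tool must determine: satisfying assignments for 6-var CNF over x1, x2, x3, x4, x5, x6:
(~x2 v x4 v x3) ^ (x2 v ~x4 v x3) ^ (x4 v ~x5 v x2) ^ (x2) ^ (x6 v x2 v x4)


CNF with 5 clauses over 6 vars (64 assignments).
An assignment satisfies CNF iff every clause has >=1 true literal.
Check each row (bits = x1,x2,x3,x4,x5,x6; clause T/F shown):
  row 0 [000000]: clauses=TTTFF -> 0
  row 1 [000001]: clauses=TTTFT -> 0
  row 2 [000010]: clauses=TTFFF -> 0
  row 3 [000011]: clauses=TTFFT -> 0
  row 4 [000100]: clauses=TFTFT -> 0
  (every remaining row is evaluated the same way; all 64 results are listed next)
Full result column, 8 rows per line (x1,x2,x3 fixed per line; x4,x5,x6 runs 000..111 left to right):
  rows 0-7 [x1,x2,x3=000]: 00000000  (ones: 0)
  rows 8-15 [x1,x2,x3=001]: 00000000  (ones: 0)
  rows 16-23 [x1,x2,x3=010]: 00001111  (ones: 4)
  rows 24-31 [x1,x2,x3=011]: 11111111  (ones: 8)
  rows 32-39 [x1,x2,x3=100]: 00000000  (ones: 0)
  rows 40-47 [x1,x2,x3=101]: 00000000  (ones: 0)
  rows 48-55 [x1,x2,x3=110]: 00001111  (ones: 4)
  rows 56-63 [x1,x2,x3=111]: 11111111  (ones: 8)
Satisfying assignments = 0+0+4+8+0+0+4+8 = 24

24


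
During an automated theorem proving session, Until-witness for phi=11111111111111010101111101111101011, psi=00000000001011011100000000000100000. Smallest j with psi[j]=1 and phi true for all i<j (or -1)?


(phi U psi) at 0: need smallest j with psi[j]=1 and phi[i]=1 for all i in [0,j).
Scan from step 0:
  step 0: phi=1, psi=0 -> continue
  step 1: phi=1, psi=0 -> continue
  step 2: phi=1, psi=0 -> continue
  step 3: phi=1, psi=0 -> continue
  step 10: psi=1 and phi held for [0,10) -> witness found
Witness step = 10

10


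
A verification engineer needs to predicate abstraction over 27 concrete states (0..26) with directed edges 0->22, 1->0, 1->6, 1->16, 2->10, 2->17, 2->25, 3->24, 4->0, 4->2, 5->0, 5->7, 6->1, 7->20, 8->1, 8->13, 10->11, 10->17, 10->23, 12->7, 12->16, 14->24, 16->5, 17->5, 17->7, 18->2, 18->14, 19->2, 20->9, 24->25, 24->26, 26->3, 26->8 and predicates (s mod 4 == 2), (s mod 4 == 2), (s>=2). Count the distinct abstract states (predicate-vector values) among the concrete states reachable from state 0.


BFS from 0:
Concrete reachable: {0, 22}
Abstract via predicates (s mod 4 == 2), (s mod 4 == 2), (s>=2):
  (0,0,0) <- {0}
  (1,1,1) <- {22}
Distinct abstract states = 2

2


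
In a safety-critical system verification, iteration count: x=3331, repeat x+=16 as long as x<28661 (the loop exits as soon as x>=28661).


Step 1: x goes from 3331 toward 28661 by 16; the body runs while x<28661, so iterations = ceil((bound-start)/step)
Step 2: Distance=25330
Step 3: ceil(25330/16)=1584

1584


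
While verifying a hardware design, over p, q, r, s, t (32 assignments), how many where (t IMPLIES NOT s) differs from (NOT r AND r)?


F1 = (t IMPLIES NOT s)
F2 = (NOT r AND r)
Evaluate both on each of 32 rows (bits = p,q,r,s,t):
  row 0 [00000]: F1=1 F2=0 (differ) -> 1
  row 1 [00001]: F1=1 F2=0 (differ) -> 1
  row 2 [00010]: F1=1 F2=0 (differ) -> 1
  row 3 [00011]: F1=0 F2=0 -> 0
  row 4 [00100]: F1=1 F2=0 (differ) -> 1
  row 5 [00101]: F1=1 F2=0 (differ) -> 1
  row 6 [00110]: F1=1 F2=0 (differ) -> 1
  row 7 [00111]: F1=0 F2=0 -> 0
  row 8 [01000]: F1=1 F2=0 (differ) -> 1
  row 9 [01001]: F1=1 F2=0 (differ) -> 1
  row 10 [01010]: F1=1 F2=0 (differ) -> 1
  row 11 [01011]: F1=0 F2=0 -> 0
  row 12 [01100]: F1=1 F2=0 (differ) -> 1
  row 13 [01101]: F1=1 F2=0 (differ) -> 1
  row 14 [01110]: F1=1 F2=0 (differ) -> 1
  row 15 [01111]: F1=0 F2=0 -> 0
  row 16 [10000]: F1=1 F2=0 (differ) -> 1
  row 17 [10001]: F1=1 F2=0 (differ) -> 1
  row 18 [10010]: F1=1 F2=0 (differ) -> 1
  row 19 [10011]: F1=0 F2=0 -> 0
  row 20 [10100]: F1=1 F2=0 (differ) -> 1
  row 21 [10101]: F1=1 F2=0 (differ) -> 1
  row 22 [10110]: F1=1 F2=0 (differ) -> 1
  row 23 [10111]: F1=0 F2=0 -> 0
  row 24 [11000]: F1=1 F2=0 (differ) -> 1
  row 25 [11001]: F1=1 F2=0 (differ) -> 1
  row 26 [11010]: F1=1 F2=0 (differ) -> 1
  row 27 [11011]: F1=0 F2=0 -> 0
  row 28 [11100]: F1=1 F2=0 (differ) -> 1
  row 29 [11101]: F1=1 F2=0 (differ) -> 1
  row 30 [11110]: F1=1 F2=0 (differ) -> 1
  row 31 [11111]: F1=0 F2=0 -> 0
Full result column, 8 rows per line (p,q fixed per line; r,s,t runs 000..111 left to right):
  rows 0-7 [p,q=00]: 11101110  (ones: 6)
  rows 8-15 [p,q=01]: 11101110  (ones: 6)
  rows 16-23 [p,q=10]: 11101110  (ones: 6)
  rows 24-31 [p,q=11]: 11101110  (ones: 6)
Disagreements = 6+6+6+6 = 24

24


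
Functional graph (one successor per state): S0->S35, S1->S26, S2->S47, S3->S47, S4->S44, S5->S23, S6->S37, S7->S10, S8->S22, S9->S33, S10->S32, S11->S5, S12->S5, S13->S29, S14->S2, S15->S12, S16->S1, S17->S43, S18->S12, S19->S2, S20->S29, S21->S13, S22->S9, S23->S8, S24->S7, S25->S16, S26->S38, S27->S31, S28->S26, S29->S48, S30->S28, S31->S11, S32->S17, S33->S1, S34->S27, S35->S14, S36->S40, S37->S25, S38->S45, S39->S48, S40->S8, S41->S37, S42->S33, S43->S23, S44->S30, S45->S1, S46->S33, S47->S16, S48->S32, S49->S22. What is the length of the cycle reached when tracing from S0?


Trace from S0 until a state repeats:
  S0 -> S35 -> S14 -> S2 -> S47 -> S16 -> S1 -> S26 -> S38 -> S45 -> S1
S1 first seen at step 6, revisited at step 10.
Cycle length = 10 - 6 = 4

4


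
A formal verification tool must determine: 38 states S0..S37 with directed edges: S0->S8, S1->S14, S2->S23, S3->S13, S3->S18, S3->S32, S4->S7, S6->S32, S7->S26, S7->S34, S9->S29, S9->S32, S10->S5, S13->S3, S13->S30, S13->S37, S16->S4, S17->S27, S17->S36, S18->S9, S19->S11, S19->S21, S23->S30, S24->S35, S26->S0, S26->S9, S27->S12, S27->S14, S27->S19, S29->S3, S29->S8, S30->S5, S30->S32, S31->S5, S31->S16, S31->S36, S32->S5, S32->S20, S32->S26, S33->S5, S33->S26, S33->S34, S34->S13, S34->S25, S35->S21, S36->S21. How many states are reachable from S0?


BFS from S0:
  layer 0: {S0}
  layer 1: {S8}
Reachable set: {S0, S8}
Count = 2

2


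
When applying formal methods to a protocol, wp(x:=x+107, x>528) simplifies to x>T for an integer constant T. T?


Formula: wp(x:=E, P) = P[E/x] (substitute E for x in postcondition)
Step 1: Postcondition: x>528
Step 2: Substitute x+107 for x: x+107>528
Step 3: Solve for x: x > 528-107 = 421

421


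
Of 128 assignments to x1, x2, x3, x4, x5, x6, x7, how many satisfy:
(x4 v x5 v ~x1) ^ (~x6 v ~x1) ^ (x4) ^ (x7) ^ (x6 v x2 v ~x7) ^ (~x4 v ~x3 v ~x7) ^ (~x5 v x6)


CNF with 7 clauses over 7 vars (128 assignments).
An assignment satisfies CNF iff every clause has >=1 true literal.
Check each row (bits = x1,x2,x3,x4,x5,x6,x7; clause T/F shown):
  row 0 [0000000]: clauses=TTFFTTT -> 0
  row 1 [0000001]: clauses=TTFTFTT -> 0
  row 2 [0000010]: clauses=TTFFTTT -> 0
  row 3 [0000011]: clauses=TTFTTTT -> 0
  row 4 [0000100]: clauses=TTFFTTF -> 0
  (every remaining row is evaluated the same way; all 128 results are listed next)
Full result column, 8 rows per line (x1,x2,x3,x4 fixed per line; x5,x6,x7 runs 000..111 left to right):
  rows 0-7 [x1,x2,x3,x4=0000]: 00000000  (ones: 0)
  rows 8-15 [x1,x2,x3,x4=0001]: 00010001  (ones: 2)
  rows 16-23 [x1,x2,x3,x4=0010]: 00000000  (ones: 0)
  rows 24-31 [x1,x2,x3,x4=0011]: 00000000  (ones: 0)
  rows 32-39 [x1,x2,x3,x4=0100]: 00000000  (ones: 0)
  rows 40-47 [x1,x2,x3,x4=0101]: 01010001  (ones: 3)
  rows 48-55 [x1,x2,x3,x4=0110]: 00000000  (ones: 0)
  rows 56-63 [x1,x2,x3,x4=0111]: 00000000  (ones: 0)
  rows 64-71 [x1,x2,x3,x4=1000]: 00000000  (ones: 0)
  rows 72-79 [x1,x2,x3,x4=1001]: 00000000  (ones: 0)
  rows 80-87 [x1,x2,x3,x4=1010]: 00000000  (ones: 0)
  rows 88-95 [x1,x2,x3,x4=1011]: 00000000  (ones: 0)
  rows 96-103 [x1,x2,x3,x4=1100]: 00000000  (ones: 0)
  rows 104-111 [x1,x2,x3,x4=1101]: 01000000  (ones: 1)
  rows 112-119 [x1,x2,x3,x4=1110]: 00000000  (ones: 0)
  rows 120-127 [x1,x2,x3,x4=1111]: 00000000  (ones: 0)
Satisfying assignments = 0+2+0+0+0+3+0+0+0+0+0+0+0+1+0+0 = 6

6


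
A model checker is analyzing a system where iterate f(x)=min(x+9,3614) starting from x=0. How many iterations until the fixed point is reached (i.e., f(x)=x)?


Step 1: x=0, cap=3614, increment=9
Step 2: x grows by 9 each step until capped at 3614; fixed point is x=3614
Step 3: iterations = ceil(3614/9) = 402

402


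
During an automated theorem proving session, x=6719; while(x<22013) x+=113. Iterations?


Step 1: x goes from 6719 toward 22013 by 113; the body runs while x<22013, so iterations = ceil((bound-start)/step)
Step 2: Distance=15294
Step 3: ceil(15294/113)=136

136


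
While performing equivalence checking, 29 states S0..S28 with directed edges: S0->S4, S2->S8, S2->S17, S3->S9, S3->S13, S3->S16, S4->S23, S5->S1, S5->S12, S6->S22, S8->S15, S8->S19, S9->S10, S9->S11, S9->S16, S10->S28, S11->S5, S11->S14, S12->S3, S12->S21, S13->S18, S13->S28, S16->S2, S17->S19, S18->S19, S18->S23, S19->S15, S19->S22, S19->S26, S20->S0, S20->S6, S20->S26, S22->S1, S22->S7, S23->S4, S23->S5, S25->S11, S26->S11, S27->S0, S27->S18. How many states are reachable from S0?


BFS from S0:
  layer 0: {S0}
  layer 1: {S4}
  layer 2: {S23}
  layer 3: {S5}
  layer 4: {S1, S12}
  layer 5: {S3, S21}
  layer 6: {S9, S13, S16}
  layer 7: {S2, S10, S11, S18, S28}
  layer 8: {S8, S14, S17, S19}
  layer 9: {S15, S22, S26}
  layer 10: {S7}
Reachable set: {S0, S1, S2, S3, S4, S5, S7, S8, S9, S10, S11, S12, S13, S14, S15, S16, S17, S18, S19, S21, S22, S23, S26, S28}
Count = 24

24


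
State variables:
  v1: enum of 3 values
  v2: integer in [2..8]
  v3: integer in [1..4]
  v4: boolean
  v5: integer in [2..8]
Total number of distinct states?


State space = product of domain sizes of all variables.
Domain sizes:
  v1 (enum of 3 values): 3
  v2 (integer in [2..8]): 7
  v3 (integer in [1..4]): 4
  v4 (boolean): 2
  v5 (integer in [2..8]): 7
Product = 3 * 7 * 4 * 2 * 7 = 1176

1176


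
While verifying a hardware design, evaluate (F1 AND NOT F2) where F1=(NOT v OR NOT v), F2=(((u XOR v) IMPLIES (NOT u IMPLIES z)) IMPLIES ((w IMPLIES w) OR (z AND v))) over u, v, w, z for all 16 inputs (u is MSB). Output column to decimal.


F1 = (NOT v OR NOT v)
F2 = (((u XOR v) IMPLIES (NOT u IMPLIES z)) IMPLIES ((w IMPLIES w) OR (z AND v)))
Counterexample to F1=>F2 is where F1=1 and F2=0.
Evaluate each row (bits = u,v,w,z, MSB first):
  row 0 [0000]: F1=1 F2=1 -> F1&~F2 -> 0
  row 1 [0001]: F1=1 F2=1 -> F1&~F2 -> 0
  row 2 [0010]: F1=1 F2=1 -> F1&~F2 -> 0
  row 3 [0011]: F1=1 F2=1 -> F1&~F2 -> 0
  row 4 [0100]: F1=0 F2=1 -> F1&~F2 -> 0
  row 5 [0101]: F1=0 F2=1 -> F1&~F2 -> 0
  row 6 [0110]: F1=0 F2=1 -> F1&~F2 -> 0
  row 7 [0111]: F1=0 F2=1 -> F1&~F2 -> 0
  row 8 [1000]: F1=1 F2=1 -> F1&~F2 -> 0
  row 9 [1001]: F1=1 F2=1 -> F1&~F2 -> 0
  row 10 [1010]: F1=1 F2=1 -> F1&~F2 -> 0
  row 11 [1011]: F1=1 F2=1 -> F1&~F2 -> 0
  row 12 [1100]: F1=0 F2=1 -> F1&~F2 -> 0
  row 13 [1101]: F1=0 F2=1 -> F1&~F2 -> 0
  row 14 [1110]: F1=0 F2=1 -> F1&~F2 -> 0
  row 15 [1111]: F1=0 F2=1 -> F1&~F2 -> 0
Full result column, 4 rows per line (u,v fixed per line; w,z runs 00..11 left to right):
  rows 0-3 [u,v=00]: 0000  = hex 0
  rows 4-7 [u,v=01]: 0000  = hex 0
  rows 8-11 [u,v=10]: 0000  = hex 0
  rows 12-15 [u,v=11]: 0000  = hex 0
Counterexample vector (row 0 .. row 15) = 0000000000000000
Output column grouped in 4s = 0000 0000 0000 0000 = 0x0000
Convert to decimal digit by digit (value = value*16 + digit):
  0 -> 0
  0*16 + 0 = 0
  0*16 + 0 = 0
  0*16 + 0 = 0
Decimal = 0

0


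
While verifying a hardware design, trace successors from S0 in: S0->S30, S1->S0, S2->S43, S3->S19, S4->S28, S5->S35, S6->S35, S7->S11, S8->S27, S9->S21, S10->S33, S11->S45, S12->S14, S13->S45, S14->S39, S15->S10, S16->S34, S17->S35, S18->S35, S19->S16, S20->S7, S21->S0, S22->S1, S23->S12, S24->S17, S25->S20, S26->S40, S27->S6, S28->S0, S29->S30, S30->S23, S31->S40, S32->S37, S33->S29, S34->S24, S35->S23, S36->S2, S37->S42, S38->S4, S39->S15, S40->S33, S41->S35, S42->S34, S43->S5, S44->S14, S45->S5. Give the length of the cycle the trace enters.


Trace from S0 until a state repeats:
  S0 -> S30 -> S23 -> S12 -> S14 -> S39 -> S15 -> S10 -> S33 -> S29 -> S30
S30 first seen at step 1, revisited at step 10.
Cycle length = 10 - 1 = 9

9


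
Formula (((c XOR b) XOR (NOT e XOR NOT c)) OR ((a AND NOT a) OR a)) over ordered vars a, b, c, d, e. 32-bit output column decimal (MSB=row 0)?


Formula: (((c XOR b) XOR (NOT e XOR NOT c)) OR ((a AND NOT a) OR a)) over a, b, c, d, e (32 rows)
Evaluate each row (bits = a,b,c,d,e, MSB first):
  row 0 [00000]: (((0 XOR 0) XOR (NOT 0 XOR NOT 0)) OR ((0 AND NOT 0) OR 0)) -> 0
  row 1 [00001]: (((0 XOR 0) XOR (NOT 1 XOR NOT 0)) OR ((0 AND NOT 0) OR 0)) -> 1
  row 2 [00010]: (((0 XOR 0) XOR (NOT 0 XOR NOT 0)) OR ((0 AND NOT 0) OR 0)) -> 0
  row 3 [00011]: (((0 XOR 0) XOR (NOT 1 XOR NOT 0)) OR ((0 AND NOT 0) OR 0)) -> 1
  row 4 [00100]: (((1 XOR 0) XOR (NOT 0 XOR NOT 1)) OR ((0 AND NOT 0) OR 0)) -> 0
  row 5 [00101]: (((1 XOR 0) XOR (NOT 1 XOR NOT 1)) OR ((0 AND NOT 0) OR 0)) -> 1
  row 6 [00110]: (((1 XOR 0) XOR (NOT 0 XOR NOT 1)) OR ((0 AND NOT 0) OR 0)) -> 0
  row 7 [00111]: (((1 XOR 0) XOR (NOT 1 XOR NOT 1)) OR ((0 AND NOT 0) OR 0)) -> 1
  row 8 [01000]: (((0 XOR 1) XOR (NOT 0 XOR NOT 0)) OR ((0 AND NOT 0) OR 0)) -> 1
  row 9 [01001]: (((0 XOR 1) XOR (NOT 1 XOR NOT 0)) OR ((0 AND NOT 0) OR 0)) -> 0
  row 10 [01010]: (((0 XOR 1) XOR (NOT 0 XOR NOT 0)) OR ((0 AND NOT 0) OR 0)) -> 1
  row 11 [01011]: (((0 XOR 1) XOR (NOT 1 XOR NOT 0)) OR ((0 AND NOT 0) OR 0)) -> 0
  row 12 [01100]: (((1 XOR 1) XOR (NOT 0 XOR NOT 1)) OR ((0 AND NOT 0) OR 0)) -> 1
  row 13 [01101]: (((1 XOR 1) XOR (NOT 1 XOR NOT 1)) OR ((0 AND NOT 0) OR 0)) -> 0
  row 14 [01110]: (((1 XOR 1) XOR (NOT 0 XOR NOT 1)) OR ((0 AND NOT 0) OR 0)) -> 1
  row 15 [01111]: (((1 XOR 1) XOR (NOT 1 XOR NOT 1)) OR ((0 AND NOT 0) OR 0)) -> 0
  row 16 [10000]: (((0 XOR 0) XOR (NOT 0 XOR NOT 0)) OR ((1 AND NOT 1) OR 1)) -> 1
  row 17 [10001]: (((0 XOR 0) XOR (NOT 1 XOR NOT 0)) OR ((1 AND NOT 1) OR 1)) -> 1
  row 18 [10010]: (((0 XOR 0) XOR (NOT 0 XOR NOT 0)) OR ((1 AND NOT 1) OR 1)) -> 1
  row 19 [10011]: (((0 XOR 0) XOR (NOT 1 XOR NOT 0)) OR ((1 AND NOT 1) OR 1)) -> 1
  row 20 [10100]: (((1 XOR 0) XOR (NOT 0 XOR NOT 1)) OR ((1 AND NOT 1) OR 1)) -> 1
  row 21 [10101]: (((1 XOR 0) XOR (NOT 1 XOR NOT 1)) OR ((1 AND NOT 1) OR 1)) -> 1
  row 22 [10110]: (((1 XOR 0) XOR (NOT 0 XOR NOT 1)) OR ((1 AND NOT 1) OR 1)) -> 1
  row 23 [10111]: (((1 XOR 0) XOR (NOT 1 XOR NOT 1)) OR ((1 AND NOT 1) OR 1)) -> 1
  row 24 [11000]: (((0 XOR 1) XOR (NOT 0 XOR NOT 0)) OR ((1 AND NOT 1) OR 1)) -> 1
  row 25 [11001]: (((0 XOR 1) XOR (NOT 1 XOR NOT 0)) OR ((1 AND NOT 1) OR 1)) -> 1
  row 26 [11010]: (((0 XOR 1) XOR (NOT 0 XOR NOT 0)) OR ((1 AND NOT 1) OR 1)) -> 1
  row 27 [11011]: (((0 XOR 1) XOR (NOT 1 XOR NOT 0)) OR ((1 AND NOT 1) OR 1)) -> 1
  row 28 [11100]: (((1 XOR 1) XOR (NOT 0 XOR NOT 1)) OR ((1 AND NOT 1) OR 1)) -> 1
  row 29 [11101]: (((1 XOR 1) XOR (NOT 1 XOR NOT 1)) OR ((1 AND NOT 1) OR 1)) -> 1
  row 30 [11110]: (((1 XOR 1) XOR (NOT 0 XOR NOT 1)) OR ((1 AND NOT 1) OR 1)) -> 1
  row 31 [11111]: (((1 XOR 1) XOR (NOT 1 XOR NOT 1)) OR ((1 AND NOT 1) OR 1)) -> 1
Full result column, 4 rows per line (a,b,c fixed per line; d,e runs 00..11 left to right):
  rows 0-3 [a,b,c=000]: 0101  = hex 5
  rows 4-7 [a,b,c=001]: 0101  = hex 5
  rows 8-11 [a,b,c=010]: 1010  = hex A
  rows 12-15 [a,b,c=011]: 1010  = hex A
  rows 16-19 [a,b,c=100]: 1111  = hex F
  rows 20-23 [a,b,c=101]: 1111  = hex F
  rows 24-27 [a,b,c=110]: 1111  = hex F
  rows 28-31 [a,b,c=111]: 1111  = hex F
Output column (row 0 .. row 31) = 01010101101010101111111111111111
Output column grouped in 4s = 0101 0101 1010 1010 1111 1111 1111 1111 = 0x55AAFFFF
Convert to decimal digit by digit (value = value*16 + digit):
  5 -> 5
  5*16 + 5 = 85
  85*16 + 10 (A) = 1370
  1370*16 + 10 (A) = 21930
  21930*16 + 15 (F) = 350895
  350895*16 + 15 (F) = 5614335
  5614335*16 + 15 (F) = 89829375
  89829375*16 + 15 (F) = 1437270015
Decimal = 1437270015

1437270015
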